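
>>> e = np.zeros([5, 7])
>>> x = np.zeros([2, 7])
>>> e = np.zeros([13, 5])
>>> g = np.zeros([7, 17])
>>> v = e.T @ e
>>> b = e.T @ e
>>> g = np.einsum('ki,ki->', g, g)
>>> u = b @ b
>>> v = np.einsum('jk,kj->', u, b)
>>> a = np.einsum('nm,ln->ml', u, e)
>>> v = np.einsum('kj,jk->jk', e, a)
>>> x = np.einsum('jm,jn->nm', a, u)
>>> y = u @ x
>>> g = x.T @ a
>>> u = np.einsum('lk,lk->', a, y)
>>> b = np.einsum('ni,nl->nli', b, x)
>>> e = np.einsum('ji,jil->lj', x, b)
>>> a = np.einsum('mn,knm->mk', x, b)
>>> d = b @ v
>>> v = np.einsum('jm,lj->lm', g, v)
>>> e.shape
(5, 5)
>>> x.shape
(5, 13)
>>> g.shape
(13, 13)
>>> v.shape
(5, 13)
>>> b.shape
(5, 13, 5)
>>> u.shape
()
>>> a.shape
(5, 5)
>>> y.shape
(5, 13)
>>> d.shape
(5, 13, 13)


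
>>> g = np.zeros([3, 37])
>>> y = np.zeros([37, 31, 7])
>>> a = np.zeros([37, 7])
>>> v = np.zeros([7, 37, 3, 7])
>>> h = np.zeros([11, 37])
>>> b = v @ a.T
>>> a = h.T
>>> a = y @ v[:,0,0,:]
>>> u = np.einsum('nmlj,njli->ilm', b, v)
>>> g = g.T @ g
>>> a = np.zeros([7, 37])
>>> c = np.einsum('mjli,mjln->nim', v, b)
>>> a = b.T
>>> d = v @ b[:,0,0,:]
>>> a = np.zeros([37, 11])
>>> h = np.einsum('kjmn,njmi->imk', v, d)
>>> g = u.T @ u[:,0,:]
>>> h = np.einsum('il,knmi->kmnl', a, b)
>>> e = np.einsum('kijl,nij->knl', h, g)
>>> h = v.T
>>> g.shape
(37, 3, 37)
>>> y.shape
(37, 31, 7)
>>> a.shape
(37, 11)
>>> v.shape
(7, 37, 3, 7)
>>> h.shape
(7, 3, 37, 7)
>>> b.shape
(7, 37, 3, 37)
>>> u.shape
(7, 3, 37)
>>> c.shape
(37, 7, 7)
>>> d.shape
(7, 37, 3, 37)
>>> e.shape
(7, 37, 11)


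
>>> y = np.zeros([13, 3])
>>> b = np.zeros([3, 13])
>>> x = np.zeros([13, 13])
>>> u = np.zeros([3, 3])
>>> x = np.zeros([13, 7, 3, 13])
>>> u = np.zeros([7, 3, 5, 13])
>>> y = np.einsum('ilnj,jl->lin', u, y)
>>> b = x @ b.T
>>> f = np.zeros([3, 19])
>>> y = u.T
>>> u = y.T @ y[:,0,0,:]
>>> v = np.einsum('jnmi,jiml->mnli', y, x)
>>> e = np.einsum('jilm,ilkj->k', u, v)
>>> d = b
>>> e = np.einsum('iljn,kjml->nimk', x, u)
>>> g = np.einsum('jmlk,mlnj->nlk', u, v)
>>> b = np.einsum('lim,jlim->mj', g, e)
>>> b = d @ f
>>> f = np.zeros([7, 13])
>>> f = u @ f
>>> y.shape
(13, 5, 3, 7)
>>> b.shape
(13, 7, 3, 19)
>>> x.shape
(13, 7, 3, 13)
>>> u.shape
(7, 3, 5, 7)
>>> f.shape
(7, 3, 5, 13)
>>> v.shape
(3, 5, 13, 7)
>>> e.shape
(13, 13, 5, 7)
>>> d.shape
(13, 7, 3, 3)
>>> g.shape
(13, 5, 7)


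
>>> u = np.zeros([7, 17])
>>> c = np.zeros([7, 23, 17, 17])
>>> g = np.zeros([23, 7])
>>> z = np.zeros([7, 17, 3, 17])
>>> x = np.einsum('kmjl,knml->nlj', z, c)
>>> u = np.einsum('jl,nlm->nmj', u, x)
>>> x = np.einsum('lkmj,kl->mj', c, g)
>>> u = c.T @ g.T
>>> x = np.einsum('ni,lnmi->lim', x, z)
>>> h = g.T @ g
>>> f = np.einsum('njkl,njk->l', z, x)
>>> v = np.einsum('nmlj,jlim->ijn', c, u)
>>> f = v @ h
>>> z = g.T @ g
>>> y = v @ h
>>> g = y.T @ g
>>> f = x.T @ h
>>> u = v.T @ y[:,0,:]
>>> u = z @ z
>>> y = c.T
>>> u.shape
(7, 7)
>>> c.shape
(7, 23, 17, 17)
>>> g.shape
(7, 17, 7)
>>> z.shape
(7, 7)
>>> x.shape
(7, 17, 3)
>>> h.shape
(7, 7)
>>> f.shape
(3, 17, 7)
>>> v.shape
(23, 17, 7)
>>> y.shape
(17, 17, 23, 7)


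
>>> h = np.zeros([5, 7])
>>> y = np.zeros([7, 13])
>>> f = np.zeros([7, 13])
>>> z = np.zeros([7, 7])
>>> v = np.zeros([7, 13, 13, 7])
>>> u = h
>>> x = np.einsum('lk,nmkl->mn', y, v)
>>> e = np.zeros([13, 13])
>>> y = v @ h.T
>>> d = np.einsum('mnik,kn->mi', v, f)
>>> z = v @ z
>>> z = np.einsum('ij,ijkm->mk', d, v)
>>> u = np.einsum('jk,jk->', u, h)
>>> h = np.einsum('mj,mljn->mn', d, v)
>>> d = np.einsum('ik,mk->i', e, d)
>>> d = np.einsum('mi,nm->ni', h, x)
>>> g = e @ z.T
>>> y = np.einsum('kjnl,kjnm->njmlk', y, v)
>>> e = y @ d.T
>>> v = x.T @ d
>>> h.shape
(7, 7)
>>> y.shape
(13, 13, 7, 5, 7)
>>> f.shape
(7, 13)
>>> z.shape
(7, 13)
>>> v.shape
(7, 7)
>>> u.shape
()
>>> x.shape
(13, 7)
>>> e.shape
(13, 13, 7, 5, 13)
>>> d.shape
(13, 7)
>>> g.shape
(13, 7)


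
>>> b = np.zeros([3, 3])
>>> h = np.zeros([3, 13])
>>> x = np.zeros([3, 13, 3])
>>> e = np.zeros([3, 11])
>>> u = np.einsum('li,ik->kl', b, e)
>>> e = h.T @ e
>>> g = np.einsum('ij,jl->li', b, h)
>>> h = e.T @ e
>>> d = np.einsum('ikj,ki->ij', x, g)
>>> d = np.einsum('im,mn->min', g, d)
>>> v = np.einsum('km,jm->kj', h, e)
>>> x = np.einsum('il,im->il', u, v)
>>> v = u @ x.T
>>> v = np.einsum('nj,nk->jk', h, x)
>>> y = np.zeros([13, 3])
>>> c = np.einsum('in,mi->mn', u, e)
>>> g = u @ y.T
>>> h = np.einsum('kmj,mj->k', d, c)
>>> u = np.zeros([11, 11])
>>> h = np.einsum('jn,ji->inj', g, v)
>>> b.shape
(3, 3)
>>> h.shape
(3, 13, 11)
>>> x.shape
(11, 3)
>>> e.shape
(13, 11)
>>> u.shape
(11, 11)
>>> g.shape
(11, 13)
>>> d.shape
(3, 13, 3)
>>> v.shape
(11, 3)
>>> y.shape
(13, 3)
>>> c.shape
(13, 3)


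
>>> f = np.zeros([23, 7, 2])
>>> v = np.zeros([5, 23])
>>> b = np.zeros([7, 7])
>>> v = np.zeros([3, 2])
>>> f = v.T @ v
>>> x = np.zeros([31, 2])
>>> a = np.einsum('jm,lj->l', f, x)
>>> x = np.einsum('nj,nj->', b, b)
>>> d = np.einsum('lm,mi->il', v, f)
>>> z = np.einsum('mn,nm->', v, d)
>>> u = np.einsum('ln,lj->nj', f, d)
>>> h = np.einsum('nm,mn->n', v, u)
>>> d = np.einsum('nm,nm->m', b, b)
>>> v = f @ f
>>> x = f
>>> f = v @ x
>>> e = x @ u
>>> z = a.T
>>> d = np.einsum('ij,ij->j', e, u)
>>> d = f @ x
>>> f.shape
(2, 2)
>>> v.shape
(2, 2)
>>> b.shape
(7, 7)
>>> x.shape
(2, 2)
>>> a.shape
(31,)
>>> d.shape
(2, 2)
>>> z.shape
(31,)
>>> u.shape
(2, 3)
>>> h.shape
(3,)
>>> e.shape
(2, 3)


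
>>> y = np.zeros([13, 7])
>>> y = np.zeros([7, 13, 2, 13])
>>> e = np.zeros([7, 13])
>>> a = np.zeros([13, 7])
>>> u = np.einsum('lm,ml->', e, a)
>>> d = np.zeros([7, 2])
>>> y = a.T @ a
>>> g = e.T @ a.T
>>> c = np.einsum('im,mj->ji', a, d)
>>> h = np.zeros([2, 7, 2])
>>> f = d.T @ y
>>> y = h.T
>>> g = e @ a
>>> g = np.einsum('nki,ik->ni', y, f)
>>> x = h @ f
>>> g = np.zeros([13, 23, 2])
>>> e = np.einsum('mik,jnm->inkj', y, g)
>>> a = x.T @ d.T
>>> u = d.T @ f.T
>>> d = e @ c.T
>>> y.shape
(2, 7, 2)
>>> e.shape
(7, 23, 2, 13)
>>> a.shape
(7, 7, 7)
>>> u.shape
(2, 2)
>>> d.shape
(7, 23, 2, 2)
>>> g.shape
(13, 23, 2)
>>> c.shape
(2, 13)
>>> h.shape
(2, 7, 2)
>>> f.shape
(2, 7)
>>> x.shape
(2, 7, 7)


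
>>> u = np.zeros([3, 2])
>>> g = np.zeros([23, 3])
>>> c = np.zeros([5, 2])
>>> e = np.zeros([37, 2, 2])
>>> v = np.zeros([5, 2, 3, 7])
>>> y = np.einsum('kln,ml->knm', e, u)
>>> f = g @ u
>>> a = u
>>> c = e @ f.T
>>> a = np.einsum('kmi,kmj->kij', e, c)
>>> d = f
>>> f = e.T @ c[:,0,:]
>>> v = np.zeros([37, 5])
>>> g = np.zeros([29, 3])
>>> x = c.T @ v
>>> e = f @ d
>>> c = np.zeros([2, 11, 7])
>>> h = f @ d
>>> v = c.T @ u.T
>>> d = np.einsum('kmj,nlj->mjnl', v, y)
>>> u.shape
(3, 2)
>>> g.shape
(29, 3)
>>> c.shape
(2, 11, 7)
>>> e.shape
(2, 2, 2)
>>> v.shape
(7, 11, 3)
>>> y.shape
(37, 2, 3)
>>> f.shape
(2, 2, 23)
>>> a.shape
(37, 2, 23)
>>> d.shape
(11, 3, 37, 2)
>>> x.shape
(23, 2, 5)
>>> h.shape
(2, 2, 2)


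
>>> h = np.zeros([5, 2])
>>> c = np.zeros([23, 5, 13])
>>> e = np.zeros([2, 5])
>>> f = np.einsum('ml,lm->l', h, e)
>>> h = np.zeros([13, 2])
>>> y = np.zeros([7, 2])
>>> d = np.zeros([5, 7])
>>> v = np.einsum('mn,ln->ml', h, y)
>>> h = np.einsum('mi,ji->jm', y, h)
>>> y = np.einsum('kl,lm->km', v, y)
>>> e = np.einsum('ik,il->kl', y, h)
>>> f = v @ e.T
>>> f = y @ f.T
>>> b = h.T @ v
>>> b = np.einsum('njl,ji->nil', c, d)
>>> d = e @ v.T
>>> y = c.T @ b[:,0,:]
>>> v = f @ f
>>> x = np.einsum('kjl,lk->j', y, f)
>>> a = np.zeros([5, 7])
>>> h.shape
(13, 7)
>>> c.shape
(23, 5, 13)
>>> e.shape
(2, 7)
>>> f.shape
(13, 13)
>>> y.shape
(13, 5, 13)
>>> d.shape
(2, 13)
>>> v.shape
(13, 13)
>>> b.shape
(23, 7, 13)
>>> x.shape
(5,)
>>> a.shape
(5, 7)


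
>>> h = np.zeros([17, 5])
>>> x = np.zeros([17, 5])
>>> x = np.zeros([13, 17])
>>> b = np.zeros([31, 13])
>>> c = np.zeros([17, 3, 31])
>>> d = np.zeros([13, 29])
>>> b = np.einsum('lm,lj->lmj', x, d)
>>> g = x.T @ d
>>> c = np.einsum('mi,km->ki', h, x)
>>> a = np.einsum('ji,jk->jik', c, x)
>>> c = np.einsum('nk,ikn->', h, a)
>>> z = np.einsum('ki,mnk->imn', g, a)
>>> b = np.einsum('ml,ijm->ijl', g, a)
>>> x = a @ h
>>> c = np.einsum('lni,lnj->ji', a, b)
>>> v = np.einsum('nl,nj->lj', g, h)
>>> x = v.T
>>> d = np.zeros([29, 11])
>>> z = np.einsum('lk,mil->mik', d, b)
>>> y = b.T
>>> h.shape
(17, 5)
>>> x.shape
(5, 29)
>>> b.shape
(13, 5, 29)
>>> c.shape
(29, 17)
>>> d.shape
(29, 11)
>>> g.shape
(17, 29)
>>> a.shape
(13, 5, 17)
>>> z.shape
(13, 5, 11)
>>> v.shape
(29, 5)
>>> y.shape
(29, 5, 13)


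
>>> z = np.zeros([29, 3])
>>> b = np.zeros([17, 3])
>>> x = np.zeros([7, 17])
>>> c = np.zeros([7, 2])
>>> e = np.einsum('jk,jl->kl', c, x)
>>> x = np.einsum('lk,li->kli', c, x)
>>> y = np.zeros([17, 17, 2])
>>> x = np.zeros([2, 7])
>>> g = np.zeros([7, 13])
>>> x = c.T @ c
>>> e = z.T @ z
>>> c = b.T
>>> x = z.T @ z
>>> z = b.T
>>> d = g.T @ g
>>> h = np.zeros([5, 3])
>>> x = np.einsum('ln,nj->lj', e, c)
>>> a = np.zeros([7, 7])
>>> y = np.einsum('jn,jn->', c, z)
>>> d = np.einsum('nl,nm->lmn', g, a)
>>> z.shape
(3, 17)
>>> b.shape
(17, 3)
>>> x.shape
(3, 17)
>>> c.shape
(3, 17)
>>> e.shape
(3, 3)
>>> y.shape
()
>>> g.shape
(7, 13)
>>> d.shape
(13, 7, 7)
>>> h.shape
(5, 3)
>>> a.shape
(7, 7)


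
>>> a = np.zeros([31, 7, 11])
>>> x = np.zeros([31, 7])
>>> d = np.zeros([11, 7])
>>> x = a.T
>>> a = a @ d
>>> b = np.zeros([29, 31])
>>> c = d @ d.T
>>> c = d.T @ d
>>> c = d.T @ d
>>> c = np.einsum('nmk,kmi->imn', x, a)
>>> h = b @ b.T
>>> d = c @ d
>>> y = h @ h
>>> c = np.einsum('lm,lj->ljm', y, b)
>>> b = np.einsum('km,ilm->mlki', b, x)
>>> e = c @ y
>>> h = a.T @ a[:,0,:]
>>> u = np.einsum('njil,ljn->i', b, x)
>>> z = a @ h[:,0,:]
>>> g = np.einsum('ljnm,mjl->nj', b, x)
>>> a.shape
(31, 7, 7)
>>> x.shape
(11, 7, 31)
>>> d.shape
(7, 7, 7)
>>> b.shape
(31, 7, 29, 11)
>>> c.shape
(29, 31, 29)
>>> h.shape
(7, 7, 7)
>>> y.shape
(29, 29)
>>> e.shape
(29, 31, 29)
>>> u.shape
(29,)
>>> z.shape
(31, 7, 7)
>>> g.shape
(29, 7)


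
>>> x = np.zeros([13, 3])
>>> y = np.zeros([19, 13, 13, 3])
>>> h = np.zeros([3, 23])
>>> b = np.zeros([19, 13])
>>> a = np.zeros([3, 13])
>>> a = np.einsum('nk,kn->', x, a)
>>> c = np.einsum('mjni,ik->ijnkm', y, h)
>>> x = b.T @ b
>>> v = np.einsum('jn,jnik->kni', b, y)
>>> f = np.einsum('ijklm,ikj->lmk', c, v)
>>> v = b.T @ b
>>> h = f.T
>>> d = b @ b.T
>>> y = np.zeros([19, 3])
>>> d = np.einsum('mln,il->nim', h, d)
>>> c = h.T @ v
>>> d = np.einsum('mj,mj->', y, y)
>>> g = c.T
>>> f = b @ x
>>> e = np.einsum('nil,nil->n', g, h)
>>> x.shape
(13, 13)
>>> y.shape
(19, 3)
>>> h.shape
(13, 19, 23)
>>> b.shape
(19, 13)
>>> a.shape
()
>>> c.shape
(23, 19, 13)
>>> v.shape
(13, 13)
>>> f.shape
(19, 13)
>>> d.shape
()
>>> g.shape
(13, 19, 23)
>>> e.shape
(13,)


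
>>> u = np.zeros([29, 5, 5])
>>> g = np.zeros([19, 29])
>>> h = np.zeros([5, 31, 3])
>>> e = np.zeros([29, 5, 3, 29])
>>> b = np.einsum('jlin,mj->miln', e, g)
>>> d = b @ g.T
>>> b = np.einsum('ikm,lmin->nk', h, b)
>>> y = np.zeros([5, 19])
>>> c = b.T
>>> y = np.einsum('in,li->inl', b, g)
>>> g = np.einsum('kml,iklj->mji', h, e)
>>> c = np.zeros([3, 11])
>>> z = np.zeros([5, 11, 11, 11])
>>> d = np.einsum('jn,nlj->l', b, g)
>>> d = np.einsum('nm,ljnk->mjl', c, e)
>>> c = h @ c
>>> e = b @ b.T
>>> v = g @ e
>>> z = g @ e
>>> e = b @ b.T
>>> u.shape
(29, 5, 5)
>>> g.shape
(31, 29, 29)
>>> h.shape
(5, 31, 3)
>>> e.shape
(29, 29)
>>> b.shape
(29, 31)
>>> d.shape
(11, 5, 29)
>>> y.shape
(29, 31, 19)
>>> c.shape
(5, 31, 11)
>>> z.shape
(31, 29, 29)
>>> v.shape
(31, 29, 29)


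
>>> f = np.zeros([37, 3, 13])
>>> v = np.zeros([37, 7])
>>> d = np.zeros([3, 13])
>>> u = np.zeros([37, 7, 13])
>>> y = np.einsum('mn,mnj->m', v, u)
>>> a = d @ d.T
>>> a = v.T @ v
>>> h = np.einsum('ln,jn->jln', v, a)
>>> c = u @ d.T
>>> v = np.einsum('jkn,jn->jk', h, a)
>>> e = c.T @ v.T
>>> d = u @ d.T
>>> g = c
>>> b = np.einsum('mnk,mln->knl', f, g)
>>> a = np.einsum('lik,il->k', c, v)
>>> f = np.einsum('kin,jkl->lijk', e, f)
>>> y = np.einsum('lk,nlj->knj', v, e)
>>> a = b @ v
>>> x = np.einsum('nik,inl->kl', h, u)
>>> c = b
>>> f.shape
(13, 7, 37, 3)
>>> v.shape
(7, 37)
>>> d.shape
(37, 7, 3)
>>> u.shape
(37, 7, 13)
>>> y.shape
(37, 3, 7)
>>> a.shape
(13, 3, 37)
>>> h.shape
(7, 37, 7)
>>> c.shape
(13, 3, 7)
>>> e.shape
(3, 7, 7)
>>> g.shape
(37, 7, 3)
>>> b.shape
(13, 3, 7)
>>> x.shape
(7, 13)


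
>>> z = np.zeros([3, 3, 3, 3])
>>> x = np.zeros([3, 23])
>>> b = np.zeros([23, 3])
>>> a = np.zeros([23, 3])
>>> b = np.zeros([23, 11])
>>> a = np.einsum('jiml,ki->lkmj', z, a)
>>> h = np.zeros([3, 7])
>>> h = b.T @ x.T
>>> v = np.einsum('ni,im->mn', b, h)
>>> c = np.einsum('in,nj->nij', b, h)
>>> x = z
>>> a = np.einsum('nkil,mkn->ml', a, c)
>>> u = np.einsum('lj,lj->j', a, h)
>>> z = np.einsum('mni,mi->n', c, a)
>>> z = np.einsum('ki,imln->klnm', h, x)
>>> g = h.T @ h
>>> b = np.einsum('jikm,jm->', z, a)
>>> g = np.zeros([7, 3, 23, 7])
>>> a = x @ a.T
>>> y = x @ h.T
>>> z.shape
(11, 3, 3, 3)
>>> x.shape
(3, 3, 3, 3)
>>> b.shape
()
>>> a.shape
(3, 3, 3, 11)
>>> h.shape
(11, 3)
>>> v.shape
(3, 23)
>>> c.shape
(11, 23, 3)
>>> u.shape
(3,)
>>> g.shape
(7, 3, 23, 7)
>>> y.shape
(3, 3, 3, 11)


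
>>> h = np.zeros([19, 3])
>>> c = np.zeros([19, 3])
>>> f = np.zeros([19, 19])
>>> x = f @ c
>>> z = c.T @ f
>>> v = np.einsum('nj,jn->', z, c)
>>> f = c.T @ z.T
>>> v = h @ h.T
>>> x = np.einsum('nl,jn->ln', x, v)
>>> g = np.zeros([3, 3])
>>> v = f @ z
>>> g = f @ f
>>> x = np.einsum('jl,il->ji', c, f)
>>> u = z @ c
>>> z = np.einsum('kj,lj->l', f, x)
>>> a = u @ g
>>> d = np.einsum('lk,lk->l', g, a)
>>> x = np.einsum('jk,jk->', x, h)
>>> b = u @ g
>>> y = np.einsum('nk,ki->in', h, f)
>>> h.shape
(19, 3)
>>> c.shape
(19, 3)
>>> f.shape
(3, 3)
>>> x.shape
()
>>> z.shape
(19,)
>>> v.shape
(3, 19)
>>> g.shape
(3, 3)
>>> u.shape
(3, 3)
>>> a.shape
(3, 3)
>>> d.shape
(3,)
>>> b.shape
(3, 3)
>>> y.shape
(3, 19)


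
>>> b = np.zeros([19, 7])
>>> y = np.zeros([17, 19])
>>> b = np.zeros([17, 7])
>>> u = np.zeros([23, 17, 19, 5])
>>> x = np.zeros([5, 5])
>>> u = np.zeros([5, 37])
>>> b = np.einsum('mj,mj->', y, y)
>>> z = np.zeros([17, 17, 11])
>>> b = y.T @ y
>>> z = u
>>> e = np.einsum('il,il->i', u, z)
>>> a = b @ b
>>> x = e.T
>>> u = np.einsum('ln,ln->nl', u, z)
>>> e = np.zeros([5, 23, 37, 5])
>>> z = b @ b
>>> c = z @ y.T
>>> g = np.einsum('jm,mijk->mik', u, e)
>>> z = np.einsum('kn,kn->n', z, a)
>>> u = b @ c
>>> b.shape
(19, 19)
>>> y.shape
(17, 19)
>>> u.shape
(19, 17)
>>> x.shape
(5,)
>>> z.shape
(19,)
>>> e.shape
(5, 23, 37, 5)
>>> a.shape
(19, 19)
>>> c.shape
(19, 17)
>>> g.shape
(5, 23, 5)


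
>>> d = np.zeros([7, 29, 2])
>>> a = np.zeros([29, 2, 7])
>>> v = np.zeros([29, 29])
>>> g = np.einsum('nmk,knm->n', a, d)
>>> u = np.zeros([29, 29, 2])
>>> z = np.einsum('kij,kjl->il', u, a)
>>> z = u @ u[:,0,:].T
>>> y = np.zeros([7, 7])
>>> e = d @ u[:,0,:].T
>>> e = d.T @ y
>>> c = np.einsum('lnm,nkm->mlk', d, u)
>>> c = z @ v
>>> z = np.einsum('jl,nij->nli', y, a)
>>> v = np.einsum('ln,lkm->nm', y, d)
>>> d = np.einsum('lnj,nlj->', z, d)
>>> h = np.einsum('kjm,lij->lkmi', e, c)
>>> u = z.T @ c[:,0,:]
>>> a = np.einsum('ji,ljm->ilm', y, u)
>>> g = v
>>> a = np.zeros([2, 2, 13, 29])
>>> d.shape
()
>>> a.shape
(2, 2, 13, 29)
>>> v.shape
(7, 2)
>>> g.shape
(7, 2)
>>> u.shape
(2, 7, 29)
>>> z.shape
(29, 7, 2)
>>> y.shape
(7, 7)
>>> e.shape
(2, 29, 7)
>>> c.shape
(29, 29, 29)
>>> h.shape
(29, 2, 7, 29)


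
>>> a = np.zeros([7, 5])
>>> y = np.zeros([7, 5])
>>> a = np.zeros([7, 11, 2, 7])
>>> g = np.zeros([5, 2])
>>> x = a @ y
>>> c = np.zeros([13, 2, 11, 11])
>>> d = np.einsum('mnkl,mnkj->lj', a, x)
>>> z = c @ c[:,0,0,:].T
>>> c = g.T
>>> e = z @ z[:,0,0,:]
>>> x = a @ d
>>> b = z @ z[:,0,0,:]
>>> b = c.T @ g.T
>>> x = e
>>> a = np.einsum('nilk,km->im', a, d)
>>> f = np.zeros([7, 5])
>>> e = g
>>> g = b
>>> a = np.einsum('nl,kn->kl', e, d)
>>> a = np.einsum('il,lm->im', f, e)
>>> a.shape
(7, 2)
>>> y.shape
(7, 5)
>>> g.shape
(5, 5)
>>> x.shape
(13, 2, 11, 13)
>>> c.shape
(2, 5)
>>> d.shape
(7, 5)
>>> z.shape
(13, 2, 11, 13)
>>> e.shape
(5, 2)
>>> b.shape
(5, 5)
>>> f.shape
(7, 5)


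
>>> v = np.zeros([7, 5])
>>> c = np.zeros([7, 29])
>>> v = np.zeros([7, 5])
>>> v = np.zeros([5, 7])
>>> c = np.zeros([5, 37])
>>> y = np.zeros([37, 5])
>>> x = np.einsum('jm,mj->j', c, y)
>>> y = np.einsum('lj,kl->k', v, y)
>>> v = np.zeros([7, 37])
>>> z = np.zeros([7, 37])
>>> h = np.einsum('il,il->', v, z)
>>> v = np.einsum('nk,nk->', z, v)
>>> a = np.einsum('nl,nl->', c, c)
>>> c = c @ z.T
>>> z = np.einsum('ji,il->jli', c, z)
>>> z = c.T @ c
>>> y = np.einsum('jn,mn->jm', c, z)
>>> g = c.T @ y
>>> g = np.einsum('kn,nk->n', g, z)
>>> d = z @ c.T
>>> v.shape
()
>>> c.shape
(5, 7)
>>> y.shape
(5, 7)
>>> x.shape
(5,)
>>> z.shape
(7, 7)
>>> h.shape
()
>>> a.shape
()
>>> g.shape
(7,)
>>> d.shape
(7, 5)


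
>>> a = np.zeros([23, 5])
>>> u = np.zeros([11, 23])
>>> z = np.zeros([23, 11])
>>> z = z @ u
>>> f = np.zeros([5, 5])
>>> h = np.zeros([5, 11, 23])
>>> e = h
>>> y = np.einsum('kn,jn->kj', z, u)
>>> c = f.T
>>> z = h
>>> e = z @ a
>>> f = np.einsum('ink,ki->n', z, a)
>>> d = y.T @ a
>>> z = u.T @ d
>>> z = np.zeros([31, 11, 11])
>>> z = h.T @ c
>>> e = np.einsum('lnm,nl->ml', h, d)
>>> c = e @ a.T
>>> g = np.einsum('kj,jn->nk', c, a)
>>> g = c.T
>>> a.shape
(23, 5)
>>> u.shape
(11, 23)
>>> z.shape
(23, 11, 5)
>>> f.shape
(11,)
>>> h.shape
(5, 11, 23)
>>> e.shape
(23, 5)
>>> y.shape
(23, 11)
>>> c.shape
(23, 23)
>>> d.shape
(11, 5)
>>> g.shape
(23, 23)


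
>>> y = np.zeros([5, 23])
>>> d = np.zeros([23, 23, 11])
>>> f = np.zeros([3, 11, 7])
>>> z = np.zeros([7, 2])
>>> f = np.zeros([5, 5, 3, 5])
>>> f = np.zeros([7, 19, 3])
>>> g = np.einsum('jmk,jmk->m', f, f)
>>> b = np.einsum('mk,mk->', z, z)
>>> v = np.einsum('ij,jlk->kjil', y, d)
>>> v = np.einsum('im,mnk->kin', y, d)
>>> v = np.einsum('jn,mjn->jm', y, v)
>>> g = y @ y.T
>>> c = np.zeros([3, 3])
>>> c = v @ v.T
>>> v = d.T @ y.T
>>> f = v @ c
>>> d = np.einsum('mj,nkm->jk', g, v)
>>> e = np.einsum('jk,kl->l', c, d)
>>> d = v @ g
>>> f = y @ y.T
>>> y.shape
(5, 23)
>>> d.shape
(11, 23, 5)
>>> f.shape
(5, 5)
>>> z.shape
(7, 2)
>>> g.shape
(5, 5)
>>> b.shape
()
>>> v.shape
(11, 23, 5)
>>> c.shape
(5, 5)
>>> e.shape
(23,)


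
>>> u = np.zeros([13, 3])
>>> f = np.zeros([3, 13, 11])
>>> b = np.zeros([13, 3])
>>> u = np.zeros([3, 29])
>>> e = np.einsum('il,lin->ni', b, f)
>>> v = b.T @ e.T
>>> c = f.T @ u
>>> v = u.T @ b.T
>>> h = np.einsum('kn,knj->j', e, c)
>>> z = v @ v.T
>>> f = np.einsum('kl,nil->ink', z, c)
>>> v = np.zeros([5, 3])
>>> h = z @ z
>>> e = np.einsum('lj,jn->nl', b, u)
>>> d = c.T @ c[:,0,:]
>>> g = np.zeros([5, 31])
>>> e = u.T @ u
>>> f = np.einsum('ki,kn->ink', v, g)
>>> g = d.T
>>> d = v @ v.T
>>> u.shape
(3, 29)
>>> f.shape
(3, 31, 5)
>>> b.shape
(13, 3)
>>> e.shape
(29, 29)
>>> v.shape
(5, 3)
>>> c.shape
(11, 13, 29)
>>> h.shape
(29, 29)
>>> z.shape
(29, 29)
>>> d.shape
(5, 5)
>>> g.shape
(29, 13, 29)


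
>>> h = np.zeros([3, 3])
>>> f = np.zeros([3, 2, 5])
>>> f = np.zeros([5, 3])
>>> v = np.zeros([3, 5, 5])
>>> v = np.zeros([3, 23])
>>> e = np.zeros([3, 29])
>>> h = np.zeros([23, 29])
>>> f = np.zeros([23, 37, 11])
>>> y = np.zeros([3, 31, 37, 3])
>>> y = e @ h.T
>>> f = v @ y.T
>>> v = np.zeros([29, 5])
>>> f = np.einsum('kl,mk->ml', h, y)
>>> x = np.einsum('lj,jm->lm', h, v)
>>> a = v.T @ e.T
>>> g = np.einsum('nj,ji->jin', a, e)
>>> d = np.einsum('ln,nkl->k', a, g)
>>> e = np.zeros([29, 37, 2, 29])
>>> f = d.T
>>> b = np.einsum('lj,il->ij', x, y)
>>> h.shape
(23, 29)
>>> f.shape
(29,)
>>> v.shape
(29, 5)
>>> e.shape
(29, 37, 2, 29)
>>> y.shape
(3, 23)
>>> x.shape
(23, 5)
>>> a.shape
(5, 3)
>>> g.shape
(3, 29, 5)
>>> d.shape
(29,)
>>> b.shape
(3, 5)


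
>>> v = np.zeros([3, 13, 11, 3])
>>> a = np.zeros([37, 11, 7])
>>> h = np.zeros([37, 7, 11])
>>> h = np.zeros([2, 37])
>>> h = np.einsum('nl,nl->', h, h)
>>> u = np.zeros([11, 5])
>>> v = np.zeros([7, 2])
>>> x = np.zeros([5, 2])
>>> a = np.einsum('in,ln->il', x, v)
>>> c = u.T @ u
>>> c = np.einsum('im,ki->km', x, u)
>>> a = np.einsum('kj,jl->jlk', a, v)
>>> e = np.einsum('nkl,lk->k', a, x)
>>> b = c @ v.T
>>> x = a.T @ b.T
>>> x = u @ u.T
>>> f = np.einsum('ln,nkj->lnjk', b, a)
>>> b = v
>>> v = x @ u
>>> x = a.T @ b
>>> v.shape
(11, 5)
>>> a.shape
(7, 2, 5)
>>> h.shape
()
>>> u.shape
(11, 5)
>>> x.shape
(5, 2, 2)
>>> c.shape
(11, 2)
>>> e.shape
(2,)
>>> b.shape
(7, 2)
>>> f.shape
(11, 7, 5, 2)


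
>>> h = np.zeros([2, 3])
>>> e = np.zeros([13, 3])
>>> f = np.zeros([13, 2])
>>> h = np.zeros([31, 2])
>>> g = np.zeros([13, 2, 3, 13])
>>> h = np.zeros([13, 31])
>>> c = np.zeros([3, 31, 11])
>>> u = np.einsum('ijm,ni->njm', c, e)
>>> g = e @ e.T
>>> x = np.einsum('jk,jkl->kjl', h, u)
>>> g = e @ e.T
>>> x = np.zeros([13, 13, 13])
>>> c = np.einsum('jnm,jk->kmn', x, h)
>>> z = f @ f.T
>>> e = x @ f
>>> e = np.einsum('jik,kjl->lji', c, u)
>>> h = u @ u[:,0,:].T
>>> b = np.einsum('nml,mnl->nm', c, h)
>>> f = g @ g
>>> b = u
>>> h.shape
(13, 31, 13)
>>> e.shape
(11, 31, 13)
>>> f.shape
(13, 13)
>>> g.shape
(13, 13)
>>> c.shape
(31, 13, 13)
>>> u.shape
(13, 31, 11)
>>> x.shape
(13, 13, 13)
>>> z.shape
(13, 13)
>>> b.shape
(13, 31, 11)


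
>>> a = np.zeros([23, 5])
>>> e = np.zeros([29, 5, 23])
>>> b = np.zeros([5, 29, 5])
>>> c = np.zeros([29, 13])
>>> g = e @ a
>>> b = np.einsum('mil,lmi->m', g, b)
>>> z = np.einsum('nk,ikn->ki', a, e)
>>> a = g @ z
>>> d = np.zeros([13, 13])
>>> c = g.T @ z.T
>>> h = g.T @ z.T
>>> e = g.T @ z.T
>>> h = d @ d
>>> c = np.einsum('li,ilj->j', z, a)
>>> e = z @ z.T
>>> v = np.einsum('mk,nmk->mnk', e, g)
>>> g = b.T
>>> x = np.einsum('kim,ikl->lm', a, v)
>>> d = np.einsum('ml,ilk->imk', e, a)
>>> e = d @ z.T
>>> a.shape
(29, 5, 29)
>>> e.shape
(29, 5, 5)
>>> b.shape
(29,)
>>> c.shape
(29,)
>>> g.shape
(29,)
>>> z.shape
(5, 29)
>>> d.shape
(29, 5, 29)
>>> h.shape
(13, 13)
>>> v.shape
(5, 29, 5)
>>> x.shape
(5, 29)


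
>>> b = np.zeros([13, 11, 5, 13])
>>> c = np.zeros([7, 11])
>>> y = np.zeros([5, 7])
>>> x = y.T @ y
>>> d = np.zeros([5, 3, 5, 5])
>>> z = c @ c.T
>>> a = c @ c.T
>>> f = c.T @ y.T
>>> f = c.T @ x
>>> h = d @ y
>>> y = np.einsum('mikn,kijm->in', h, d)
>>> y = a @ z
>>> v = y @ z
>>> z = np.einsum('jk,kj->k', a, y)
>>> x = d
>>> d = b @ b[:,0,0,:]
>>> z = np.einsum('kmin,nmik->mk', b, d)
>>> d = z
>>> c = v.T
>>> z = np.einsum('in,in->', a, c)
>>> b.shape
(13, 11, 5, 13)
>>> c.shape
(7, 7)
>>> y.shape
(7, 7)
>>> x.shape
(5, 3, 5, 5)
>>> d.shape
(11, 13)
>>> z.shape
()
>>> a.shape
(7, 7)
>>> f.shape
(11, 7)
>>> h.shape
(5, 3, 5, 7)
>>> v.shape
(7, 7)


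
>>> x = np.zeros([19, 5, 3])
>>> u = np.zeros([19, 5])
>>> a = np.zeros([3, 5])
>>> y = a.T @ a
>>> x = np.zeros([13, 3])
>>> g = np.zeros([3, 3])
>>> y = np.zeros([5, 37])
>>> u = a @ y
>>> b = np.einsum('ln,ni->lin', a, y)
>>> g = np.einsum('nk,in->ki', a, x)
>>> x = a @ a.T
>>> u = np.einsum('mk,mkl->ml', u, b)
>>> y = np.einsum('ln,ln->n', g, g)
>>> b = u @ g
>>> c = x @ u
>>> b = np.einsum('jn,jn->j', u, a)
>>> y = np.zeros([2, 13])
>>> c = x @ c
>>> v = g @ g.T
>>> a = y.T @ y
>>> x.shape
(3, 3)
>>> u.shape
(3, 5)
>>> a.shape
(13, 13)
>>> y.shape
(2, 13)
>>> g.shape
(5, 13)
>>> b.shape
(3,)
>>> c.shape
(3, 5)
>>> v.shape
(5, 5)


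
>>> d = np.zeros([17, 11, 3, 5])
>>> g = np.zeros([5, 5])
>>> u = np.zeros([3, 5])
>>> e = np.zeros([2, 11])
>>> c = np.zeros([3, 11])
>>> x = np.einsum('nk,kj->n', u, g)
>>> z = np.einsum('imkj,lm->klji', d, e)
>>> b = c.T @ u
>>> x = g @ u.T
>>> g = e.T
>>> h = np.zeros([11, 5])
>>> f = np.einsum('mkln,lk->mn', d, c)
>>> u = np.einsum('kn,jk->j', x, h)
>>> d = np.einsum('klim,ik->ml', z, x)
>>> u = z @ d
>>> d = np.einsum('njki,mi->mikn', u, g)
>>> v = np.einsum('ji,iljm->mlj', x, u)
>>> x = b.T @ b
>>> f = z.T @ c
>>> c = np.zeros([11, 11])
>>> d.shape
(11, 2, 5, 3)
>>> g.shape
(11, 2)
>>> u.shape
(3, 2, 5, 2)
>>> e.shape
(2, 11)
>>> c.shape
(11, 11)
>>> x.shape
(5, 5)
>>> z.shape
(3, 2, 5, 17)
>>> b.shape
(11, 5)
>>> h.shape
(11, 5)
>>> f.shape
(17, 5, 2, 11)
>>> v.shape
(2, 2, 5)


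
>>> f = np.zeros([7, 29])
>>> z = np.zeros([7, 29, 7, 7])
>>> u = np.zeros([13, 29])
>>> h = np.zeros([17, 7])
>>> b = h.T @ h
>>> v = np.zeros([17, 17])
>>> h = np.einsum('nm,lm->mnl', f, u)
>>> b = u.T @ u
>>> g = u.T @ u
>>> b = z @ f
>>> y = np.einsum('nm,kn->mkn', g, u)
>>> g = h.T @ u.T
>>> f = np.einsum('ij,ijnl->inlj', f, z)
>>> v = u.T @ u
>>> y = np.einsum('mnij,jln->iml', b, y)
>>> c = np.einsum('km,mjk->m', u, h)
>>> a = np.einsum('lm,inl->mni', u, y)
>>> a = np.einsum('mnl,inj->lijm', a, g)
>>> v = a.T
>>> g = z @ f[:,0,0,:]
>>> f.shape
(7, 7, 7, 29)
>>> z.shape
(7, 29, 7, 7)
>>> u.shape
(13, 29)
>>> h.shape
(29, 7, 13)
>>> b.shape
(7, 29, 7, 29)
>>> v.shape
(29, 13, 13, 7)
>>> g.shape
(7, 29, 7, 29)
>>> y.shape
(7, 7, 13)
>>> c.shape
(29,)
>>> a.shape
(7, 13, 13, 29)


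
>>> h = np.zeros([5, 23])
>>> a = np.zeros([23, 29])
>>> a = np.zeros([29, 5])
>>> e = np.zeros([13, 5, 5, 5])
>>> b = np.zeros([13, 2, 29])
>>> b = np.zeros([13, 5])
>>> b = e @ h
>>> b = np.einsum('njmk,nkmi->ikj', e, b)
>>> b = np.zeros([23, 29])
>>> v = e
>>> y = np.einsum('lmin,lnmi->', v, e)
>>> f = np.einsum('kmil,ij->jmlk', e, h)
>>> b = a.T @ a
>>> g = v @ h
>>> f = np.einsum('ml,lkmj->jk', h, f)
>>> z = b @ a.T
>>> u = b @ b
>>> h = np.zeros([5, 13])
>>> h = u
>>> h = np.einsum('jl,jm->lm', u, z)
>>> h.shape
(5, 29)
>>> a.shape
(29, 5)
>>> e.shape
(13, 5, 5, 5)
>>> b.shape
(5, 5)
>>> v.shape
(13, 5, 5, 5)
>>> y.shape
()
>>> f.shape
(13, 5)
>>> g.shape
(13, 5, 5, 23)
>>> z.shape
(5, 29)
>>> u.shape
(5, 5)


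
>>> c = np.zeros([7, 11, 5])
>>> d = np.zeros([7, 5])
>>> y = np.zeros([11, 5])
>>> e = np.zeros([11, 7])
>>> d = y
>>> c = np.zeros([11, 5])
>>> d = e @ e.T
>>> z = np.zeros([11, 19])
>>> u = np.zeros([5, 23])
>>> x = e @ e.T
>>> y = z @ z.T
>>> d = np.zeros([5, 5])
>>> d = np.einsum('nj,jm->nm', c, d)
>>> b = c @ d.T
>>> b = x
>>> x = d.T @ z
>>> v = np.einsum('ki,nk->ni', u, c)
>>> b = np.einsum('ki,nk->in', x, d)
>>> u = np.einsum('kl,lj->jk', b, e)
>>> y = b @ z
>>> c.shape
(11, 5)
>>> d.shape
(11, 5)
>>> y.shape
(19, 19)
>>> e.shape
(11, 7)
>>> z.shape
(11, 19)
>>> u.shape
(7, 19)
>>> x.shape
(5, 19)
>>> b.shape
(19, 11)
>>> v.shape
(11, 23)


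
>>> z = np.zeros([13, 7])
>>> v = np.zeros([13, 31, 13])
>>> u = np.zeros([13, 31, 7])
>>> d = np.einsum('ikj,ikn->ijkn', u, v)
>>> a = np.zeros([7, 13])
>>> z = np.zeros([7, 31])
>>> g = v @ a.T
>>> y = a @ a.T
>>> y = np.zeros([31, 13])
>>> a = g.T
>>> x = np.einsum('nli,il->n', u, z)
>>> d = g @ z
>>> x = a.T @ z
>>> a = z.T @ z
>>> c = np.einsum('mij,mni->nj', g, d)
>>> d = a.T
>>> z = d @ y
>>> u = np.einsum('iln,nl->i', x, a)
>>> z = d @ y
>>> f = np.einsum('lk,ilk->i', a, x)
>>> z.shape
(31, 13)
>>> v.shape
(13, 31, 13)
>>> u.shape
(13,)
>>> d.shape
(31, 31)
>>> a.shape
(31, 31)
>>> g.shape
(13, 31, 7)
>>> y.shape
(31, 13)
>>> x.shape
(13, 31, 31)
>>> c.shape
(31, 7)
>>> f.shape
(13,)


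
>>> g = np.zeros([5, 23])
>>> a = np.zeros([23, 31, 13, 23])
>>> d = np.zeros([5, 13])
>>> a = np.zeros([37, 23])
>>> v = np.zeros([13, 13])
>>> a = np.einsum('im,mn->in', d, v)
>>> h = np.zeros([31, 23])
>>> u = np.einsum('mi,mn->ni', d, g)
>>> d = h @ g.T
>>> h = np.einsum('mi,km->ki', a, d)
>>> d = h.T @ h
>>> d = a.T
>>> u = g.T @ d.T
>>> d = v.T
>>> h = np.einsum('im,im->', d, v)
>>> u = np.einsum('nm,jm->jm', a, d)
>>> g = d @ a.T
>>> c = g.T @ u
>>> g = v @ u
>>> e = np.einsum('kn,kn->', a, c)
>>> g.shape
(13, 13)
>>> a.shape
(5, 13)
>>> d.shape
(13, 13)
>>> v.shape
(13, 13)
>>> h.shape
()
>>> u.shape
(13, 13)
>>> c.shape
(5, 13)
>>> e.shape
()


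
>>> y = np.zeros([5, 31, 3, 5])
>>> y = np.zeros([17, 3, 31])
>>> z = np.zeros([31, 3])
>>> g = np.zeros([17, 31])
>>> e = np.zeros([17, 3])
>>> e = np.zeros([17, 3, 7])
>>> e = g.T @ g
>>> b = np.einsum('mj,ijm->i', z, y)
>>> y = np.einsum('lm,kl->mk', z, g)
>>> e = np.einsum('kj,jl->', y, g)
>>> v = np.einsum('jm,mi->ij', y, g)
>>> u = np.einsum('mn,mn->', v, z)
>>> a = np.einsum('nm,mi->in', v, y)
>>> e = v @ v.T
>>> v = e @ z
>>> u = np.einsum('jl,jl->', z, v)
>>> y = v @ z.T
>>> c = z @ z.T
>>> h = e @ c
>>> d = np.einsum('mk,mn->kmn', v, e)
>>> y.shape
(31, 31)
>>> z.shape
(31, 3)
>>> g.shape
(17, 31)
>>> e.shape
(31, 31)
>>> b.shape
(17,)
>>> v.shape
(31, 3)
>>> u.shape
()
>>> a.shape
(17, 31)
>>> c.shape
(31, 31)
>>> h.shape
(31, 31)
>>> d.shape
(3, 31, 31)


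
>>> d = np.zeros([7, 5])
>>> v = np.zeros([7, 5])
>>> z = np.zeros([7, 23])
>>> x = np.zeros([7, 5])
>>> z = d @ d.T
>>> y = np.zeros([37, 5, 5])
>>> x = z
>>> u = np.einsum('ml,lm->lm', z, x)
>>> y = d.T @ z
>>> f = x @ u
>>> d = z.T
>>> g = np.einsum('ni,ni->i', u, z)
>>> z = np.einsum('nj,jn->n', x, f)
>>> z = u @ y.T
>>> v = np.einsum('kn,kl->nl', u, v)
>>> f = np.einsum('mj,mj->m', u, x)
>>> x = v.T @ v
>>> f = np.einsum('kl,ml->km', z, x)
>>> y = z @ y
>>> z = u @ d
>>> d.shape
(7, 7)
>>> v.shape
(7, 5)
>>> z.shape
(7, 7)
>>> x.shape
(5, 5)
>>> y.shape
(7, 7)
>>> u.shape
(7, 7)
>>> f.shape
(7, 5)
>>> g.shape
(7,)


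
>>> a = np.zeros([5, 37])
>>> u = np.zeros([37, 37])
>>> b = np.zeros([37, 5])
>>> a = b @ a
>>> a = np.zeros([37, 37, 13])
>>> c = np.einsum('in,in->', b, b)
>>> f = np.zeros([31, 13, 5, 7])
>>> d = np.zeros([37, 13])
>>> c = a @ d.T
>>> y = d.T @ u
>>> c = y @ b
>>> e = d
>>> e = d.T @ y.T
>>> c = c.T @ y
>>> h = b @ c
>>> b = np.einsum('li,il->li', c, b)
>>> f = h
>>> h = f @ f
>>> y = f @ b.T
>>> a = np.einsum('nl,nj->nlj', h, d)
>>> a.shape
(37, 37, 13)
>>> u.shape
(37, 37)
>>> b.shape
(5, 37)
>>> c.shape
(5, 37)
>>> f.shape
(37, 37)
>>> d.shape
(37, 13)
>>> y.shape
(37, 5)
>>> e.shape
(13, 13)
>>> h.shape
(37, 37)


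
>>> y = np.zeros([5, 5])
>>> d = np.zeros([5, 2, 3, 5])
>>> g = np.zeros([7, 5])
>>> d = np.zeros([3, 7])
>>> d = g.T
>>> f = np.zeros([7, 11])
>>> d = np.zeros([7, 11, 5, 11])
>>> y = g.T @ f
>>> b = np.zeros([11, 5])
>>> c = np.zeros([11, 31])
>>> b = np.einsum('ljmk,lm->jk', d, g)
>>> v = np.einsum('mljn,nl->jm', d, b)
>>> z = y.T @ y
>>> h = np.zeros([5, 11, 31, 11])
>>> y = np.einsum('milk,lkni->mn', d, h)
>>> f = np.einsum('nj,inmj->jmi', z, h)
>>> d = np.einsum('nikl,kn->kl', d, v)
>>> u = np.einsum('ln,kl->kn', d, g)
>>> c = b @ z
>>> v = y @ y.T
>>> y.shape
(7, 31)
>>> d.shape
(5, 11)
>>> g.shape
(7, 5)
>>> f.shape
(11, 31, 5)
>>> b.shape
(11, 11)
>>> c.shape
(11, 11)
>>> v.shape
(7, 7)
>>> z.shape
(11, 11)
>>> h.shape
(5, 11, 31, 11)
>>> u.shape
(7, 11)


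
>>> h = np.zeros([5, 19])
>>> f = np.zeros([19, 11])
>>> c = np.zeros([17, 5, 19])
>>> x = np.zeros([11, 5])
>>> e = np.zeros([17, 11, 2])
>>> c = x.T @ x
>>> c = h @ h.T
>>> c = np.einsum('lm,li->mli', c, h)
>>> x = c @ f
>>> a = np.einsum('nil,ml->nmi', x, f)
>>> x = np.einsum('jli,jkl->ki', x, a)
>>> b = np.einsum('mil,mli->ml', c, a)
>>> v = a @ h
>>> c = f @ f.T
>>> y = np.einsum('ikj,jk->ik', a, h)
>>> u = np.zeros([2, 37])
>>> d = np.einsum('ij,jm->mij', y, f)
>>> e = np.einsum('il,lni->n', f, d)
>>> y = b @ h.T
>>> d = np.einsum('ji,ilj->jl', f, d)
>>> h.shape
(5, 19)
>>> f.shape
(19, 11)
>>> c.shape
(19, 19)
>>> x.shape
(19, 11)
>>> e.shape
(5,)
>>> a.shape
(5, 19, 5)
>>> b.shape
(5, 19)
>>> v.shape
(5, 19, 19)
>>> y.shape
(5, 5)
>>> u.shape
(2, 37)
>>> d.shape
(19, 5)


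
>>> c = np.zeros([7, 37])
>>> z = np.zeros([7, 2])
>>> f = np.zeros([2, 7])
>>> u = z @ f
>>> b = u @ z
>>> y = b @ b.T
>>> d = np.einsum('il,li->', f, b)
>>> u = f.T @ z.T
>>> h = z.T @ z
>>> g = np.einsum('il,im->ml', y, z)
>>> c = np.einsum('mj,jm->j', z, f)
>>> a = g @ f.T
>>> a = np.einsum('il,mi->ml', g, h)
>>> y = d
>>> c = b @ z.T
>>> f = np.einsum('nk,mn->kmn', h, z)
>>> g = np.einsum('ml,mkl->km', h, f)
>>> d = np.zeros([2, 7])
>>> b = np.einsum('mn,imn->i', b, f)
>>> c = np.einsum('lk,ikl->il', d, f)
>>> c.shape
(2, 2)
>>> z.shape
(7, 2)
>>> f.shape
(2, 7, 2)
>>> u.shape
(7, 7)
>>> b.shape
(2,)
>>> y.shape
()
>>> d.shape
(2, 7)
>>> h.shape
(2, 2)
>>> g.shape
(7, 2)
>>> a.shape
(2, 7)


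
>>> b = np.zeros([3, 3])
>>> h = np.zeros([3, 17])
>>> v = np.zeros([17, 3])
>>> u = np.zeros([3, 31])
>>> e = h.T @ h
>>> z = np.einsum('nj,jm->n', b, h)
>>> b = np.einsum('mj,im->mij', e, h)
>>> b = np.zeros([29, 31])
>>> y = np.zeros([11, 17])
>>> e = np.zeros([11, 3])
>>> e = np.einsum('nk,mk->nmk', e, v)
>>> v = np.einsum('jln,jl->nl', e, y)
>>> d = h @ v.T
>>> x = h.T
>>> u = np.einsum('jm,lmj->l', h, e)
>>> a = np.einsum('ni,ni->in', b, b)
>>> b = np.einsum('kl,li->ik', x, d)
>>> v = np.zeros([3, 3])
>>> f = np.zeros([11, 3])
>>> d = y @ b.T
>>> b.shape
(3, 17)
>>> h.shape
(3, 17)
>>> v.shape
(3, 3)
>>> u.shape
(11,)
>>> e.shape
(11, 17, 3)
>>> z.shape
(3,)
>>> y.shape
(11, 17)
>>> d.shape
(11, 3)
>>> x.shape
(17, 3)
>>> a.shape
(31, 29)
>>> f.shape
(11, 3)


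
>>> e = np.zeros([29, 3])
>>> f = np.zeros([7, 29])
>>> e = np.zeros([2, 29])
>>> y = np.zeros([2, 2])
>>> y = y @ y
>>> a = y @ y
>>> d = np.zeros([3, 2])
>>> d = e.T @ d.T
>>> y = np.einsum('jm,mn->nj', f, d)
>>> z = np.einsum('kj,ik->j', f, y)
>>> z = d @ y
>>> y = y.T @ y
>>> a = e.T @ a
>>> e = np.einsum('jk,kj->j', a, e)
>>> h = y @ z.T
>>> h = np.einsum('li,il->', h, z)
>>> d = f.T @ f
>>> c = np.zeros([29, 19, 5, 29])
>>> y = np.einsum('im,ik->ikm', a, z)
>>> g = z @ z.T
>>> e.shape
(29,)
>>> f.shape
(7, 29)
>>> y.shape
(29, 7, 2)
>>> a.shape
(29, 2)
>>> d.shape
(29, 29)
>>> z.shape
(29, 7)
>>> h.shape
()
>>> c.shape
(29, 19, 5, 29)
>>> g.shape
(29, 29)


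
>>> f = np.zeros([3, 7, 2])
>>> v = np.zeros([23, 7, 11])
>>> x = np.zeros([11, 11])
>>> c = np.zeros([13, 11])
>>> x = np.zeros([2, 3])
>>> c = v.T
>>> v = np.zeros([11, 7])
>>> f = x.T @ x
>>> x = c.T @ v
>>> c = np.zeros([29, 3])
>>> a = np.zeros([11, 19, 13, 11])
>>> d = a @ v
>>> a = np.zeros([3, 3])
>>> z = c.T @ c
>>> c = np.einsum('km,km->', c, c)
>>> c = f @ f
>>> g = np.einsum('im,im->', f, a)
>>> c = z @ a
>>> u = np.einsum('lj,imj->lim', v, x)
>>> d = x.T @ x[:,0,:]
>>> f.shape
(3, 3)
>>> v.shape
(11, 7)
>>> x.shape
(23, 7, 7)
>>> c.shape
(3, 3)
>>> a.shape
(3, 3)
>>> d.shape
(7, 7, 7)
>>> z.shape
(3, 3)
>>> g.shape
()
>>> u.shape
(11, 23, 7)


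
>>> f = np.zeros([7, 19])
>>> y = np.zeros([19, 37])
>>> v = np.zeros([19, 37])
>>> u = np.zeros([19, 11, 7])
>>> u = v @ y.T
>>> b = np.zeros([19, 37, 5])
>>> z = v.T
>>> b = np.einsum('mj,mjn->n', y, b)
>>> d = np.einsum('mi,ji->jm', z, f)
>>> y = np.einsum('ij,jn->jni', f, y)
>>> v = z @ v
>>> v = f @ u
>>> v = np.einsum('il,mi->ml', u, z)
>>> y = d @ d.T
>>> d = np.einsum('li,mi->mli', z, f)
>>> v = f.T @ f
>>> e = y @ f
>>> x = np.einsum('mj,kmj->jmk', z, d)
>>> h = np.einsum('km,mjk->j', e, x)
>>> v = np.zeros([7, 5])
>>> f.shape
(7, 19)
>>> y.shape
(7, 7)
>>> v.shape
(7, 5)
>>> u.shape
(19, 19)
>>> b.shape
(5,)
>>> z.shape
(37, 19)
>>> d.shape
(7, 37, 19)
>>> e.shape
(7, 19)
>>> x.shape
(19, 37, 7)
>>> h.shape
(37,)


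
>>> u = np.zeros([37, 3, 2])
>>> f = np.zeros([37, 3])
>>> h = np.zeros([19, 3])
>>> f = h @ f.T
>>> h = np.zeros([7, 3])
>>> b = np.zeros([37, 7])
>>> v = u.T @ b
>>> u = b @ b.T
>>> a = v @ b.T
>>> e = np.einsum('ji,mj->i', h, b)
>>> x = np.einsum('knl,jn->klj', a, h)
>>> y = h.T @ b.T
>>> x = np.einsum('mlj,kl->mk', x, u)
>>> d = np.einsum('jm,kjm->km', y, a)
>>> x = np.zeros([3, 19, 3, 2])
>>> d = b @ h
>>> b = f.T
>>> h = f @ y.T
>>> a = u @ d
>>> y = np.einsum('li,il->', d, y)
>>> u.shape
(37, 37)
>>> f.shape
(19, 37)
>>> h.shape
(19, 3)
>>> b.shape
(37, 19)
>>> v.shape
(2, 3, 7)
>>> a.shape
(37, 3)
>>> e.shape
(3,)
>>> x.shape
(3, 19, 3, 2)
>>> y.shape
()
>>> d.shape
(37, 3)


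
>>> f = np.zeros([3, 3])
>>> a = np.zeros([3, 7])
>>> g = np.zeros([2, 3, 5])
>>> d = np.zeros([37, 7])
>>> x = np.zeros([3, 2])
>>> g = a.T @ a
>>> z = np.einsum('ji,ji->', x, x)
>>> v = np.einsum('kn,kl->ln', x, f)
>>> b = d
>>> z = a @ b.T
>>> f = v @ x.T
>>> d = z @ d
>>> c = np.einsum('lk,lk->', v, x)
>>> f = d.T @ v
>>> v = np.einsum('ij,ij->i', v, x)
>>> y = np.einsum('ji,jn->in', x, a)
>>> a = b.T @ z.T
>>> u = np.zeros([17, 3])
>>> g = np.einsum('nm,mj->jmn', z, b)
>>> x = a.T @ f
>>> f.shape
(7, 2)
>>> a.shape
(7, 3)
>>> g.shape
(7, 37, 3)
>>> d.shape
(3, 7)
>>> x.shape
(3, 2)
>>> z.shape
(3, 37)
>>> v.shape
(3,)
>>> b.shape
(37, 7)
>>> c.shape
()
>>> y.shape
(2, 7)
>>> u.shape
(17, 3)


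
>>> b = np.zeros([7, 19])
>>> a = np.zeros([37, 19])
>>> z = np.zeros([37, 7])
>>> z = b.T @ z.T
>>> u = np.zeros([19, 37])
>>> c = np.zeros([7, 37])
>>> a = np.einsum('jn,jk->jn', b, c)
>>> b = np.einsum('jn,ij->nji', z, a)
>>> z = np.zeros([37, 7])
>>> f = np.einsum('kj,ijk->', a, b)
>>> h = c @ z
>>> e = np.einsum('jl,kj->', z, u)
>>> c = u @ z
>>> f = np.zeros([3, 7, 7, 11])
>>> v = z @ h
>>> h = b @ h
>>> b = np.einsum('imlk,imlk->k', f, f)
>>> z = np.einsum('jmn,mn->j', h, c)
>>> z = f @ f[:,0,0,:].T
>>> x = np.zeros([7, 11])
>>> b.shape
(11,)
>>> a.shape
(7, 19)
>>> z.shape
(3, 7, 7, 3)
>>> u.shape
(19, 37)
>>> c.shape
(19, 7)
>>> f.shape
(3, 7, 7, 11)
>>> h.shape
(37, 19, 7)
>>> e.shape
()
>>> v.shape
(37, 7)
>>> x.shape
(7, 11)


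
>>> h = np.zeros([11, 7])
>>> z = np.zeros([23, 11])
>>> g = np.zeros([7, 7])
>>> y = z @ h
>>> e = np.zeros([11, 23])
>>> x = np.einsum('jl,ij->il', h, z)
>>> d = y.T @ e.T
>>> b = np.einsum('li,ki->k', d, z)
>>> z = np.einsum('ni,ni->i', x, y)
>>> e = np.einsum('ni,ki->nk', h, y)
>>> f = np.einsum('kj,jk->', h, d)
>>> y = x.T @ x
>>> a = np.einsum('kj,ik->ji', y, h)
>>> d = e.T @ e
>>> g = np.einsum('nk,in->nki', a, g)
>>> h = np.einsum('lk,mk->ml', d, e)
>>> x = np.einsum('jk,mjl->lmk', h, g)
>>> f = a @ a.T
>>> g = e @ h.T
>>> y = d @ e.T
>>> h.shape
(11, 23)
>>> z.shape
(7,)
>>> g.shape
(11, 11)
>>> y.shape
(23, 11)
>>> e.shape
(11, 23)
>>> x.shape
(7, 7, 23)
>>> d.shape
(23, 23)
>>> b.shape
(23,)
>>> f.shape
(7, 7)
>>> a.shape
(7, 11)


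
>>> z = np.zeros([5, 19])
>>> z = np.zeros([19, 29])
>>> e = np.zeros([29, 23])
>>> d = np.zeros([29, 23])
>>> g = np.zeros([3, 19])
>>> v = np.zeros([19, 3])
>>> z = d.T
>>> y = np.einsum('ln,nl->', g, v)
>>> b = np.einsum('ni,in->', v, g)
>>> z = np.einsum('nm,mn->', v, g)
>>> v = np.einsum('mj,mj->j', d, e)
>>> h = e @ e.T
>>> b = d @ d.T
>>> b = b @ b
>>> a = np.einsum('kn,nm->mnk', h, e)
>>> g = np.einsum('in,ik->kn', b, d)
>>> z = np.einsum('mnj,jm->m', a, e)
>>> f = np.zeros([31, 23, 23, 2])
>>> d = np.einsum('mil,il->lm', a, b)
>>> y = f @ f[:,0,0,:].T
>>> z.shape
(23,)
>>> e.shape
(29, 23)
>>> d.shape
(29, 23)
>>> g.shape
(23, 29)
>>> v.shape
(23,)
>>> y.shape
(31, 23, 23, 31)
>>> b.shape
(29, 29)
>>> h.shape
(29, 29)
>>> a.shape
(23, 29, 29)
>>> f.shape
(31, 23, 23, 2)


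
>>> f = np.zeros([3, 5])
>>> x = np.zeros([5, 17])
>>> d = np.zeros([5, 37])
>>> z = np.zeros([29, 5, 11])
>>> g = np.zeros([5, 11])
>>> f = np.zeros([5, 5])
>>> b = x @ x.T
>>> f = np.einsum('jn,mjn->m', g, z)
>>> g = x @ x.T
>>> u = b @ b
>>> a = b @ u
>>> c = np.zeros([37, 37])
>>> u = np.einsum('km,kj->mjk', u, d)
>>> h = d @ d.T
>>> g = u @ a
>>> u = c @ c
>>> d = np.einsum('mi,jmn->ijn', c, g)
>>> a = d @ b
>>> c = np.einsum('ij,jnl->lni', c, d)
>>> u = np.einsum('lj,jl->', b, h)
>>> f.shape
(29,)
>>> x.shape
(5, 17)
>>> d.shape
(37, 5, 5)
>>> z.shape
(29, 5, 11)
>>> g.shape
(5, 37, 5)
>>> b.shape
(5, 5)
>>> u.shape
()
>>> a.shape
(37, 5, 5)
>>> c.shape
(5, 5, 37)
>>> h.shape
(5, 5)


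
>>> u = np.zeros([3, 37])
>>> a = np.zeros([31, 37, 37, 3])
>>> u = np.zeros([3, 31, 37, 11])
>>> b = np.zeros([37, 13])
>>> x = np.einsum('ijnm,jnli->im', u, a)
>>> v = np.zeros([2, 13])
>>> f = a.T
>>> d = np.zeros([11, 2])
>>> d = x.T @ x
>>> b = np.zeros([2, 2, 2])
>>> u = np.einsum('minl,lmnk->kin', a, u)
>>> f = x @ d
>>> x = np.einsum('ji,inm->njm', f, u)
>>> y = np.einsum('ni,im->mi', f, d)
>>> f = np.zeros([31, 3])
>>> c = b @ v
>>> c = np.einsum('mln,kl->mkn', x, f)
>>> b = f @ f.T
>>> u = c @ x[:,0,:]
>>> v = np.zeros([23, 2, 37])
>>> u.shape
(37, 31, 37)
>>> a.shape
(31, 37, 37, 3)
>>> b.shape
(31, 31)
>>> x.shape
(37, 3, 37)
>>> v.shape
(23, 2, 37)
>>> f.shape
(31, 3)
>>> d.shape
(11, 11)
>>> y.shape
(11, 11)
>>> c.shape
(37, 31, 37)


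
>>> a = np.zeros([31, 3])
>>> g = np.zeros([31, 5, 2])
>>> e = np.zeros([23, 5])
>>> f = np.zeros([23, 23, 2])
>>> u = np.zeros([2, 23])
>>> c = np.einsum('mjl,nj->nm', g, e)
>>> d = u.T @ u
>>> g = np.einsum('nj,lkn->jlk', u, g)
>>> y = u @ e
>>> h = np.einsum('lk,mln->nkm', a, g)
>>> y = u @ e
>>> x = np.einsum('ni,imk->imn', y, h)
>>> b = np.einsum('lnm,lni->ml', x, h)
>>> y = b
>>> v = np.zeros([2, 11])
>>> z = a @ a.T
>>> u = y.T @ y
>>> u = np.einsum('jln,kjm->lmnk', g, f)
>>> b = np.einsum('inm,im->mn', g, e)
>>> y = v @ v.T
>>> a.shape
(31, 3)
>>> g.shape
(23, 31, 5)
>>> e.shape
(23, 5)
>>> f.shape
(23, 23, 2)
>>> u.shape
(31, 2, 5, 23)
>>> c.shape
(23, 31)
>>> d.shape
(23, 23)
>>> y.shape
(2, 2)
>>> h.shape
(5, 3, 23)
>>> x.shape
(5, 3, 2)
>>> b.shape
(5, 31)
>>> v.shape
(2, 11)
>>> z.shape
(31, 31)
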